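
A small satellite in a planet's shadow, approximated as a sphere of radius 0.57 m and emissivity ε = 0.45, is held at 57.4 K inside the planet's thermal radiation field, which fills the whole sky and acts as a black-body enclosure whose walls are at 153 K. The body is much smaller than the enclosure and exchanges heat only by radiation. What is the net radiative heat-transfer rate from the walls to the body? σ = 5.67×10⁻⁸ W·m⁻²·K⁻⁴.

P_net ≈ 56.0 W

For a small grey body in a large enclosure: P_net = εσA(T_body⁴ − T_wall⁴).
A = 4πr² = 4.083 m²; T_body⁴ − T_wall⁴ = 1.086×10⁷ − 5.480×10⁸ = -5.371×10⁸ K⁴.
|P_net| = 0.45·5.67×10⁻⁸·4.083·5.371×10⁸.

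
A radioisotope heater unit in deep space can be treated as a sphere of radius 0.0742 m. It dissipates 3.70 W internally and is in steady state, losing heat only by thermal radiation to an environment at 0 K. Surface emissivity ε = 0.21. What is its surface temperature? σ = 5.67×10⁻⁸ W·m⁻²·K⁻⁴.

Steady state: internal power = radiated power, P = εσA T⁴.
Radiating area A = 4πr² = 0.06919 m².
T⁴ = P/(εσA) = 3.70/(0.21·5.67×10⁻⁸·0.06919) = 4.491×10⁹ K⁴.
T = (4.491×10⁹)^(1/4).

T ≈ 259 K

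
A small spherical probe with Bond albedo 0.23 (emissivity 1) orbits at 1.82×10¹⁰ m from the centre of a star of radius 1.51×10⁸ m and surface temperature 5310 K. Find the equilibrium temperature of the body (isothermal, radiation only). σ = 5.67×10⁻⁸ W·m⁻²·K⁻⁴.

The star's surface emits σT_*⁴; at distance d the flux is S = σT_*⁴(R_*/d)².
S = 5.67×10⁻⁸·(5310)⁴·(1.51×10⁸/1.82×10¹⁰)² = 3103 W/m².
For an isothermal sphere T⁴ = (1−a)S/(4σ) = 1.053×10¹⁰ K⁴.

T ≈ 320 K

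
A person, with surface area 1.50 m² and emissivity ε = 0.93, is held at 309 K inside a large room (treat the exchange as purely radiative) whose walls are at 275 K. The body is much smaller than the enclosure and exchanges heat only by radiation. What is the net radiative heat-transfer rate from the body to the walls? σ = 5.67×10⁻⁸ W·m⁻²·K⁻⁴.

P_net ≈ 269 W

For a small grey body in a large enclosure: P_net = εσA(T_body⁴ − T_wall⁴).
A = 1.50 m²; T_body⁴ − T_wall⁴ = 9.117×10⁹ − 5.719×10⁹ = 3.397×10⁹ K⁴.
|P_net| = 0.93·5.67×10⁻⁸·1.500·3.397×10⁹.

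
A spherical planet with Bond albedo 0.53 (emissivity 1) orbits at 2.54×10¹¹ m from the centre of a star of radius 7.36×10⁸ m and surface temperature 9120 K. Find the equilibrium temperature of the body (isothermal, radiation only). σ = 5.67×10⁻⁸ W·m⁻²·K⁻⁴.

T ≈ 287 K

The star's surface emits σT_*⁴; at distance d the flux is S = σT_*⁴(R_*/d)².
S = 5.67×10⁻⁸·(9120)⁴·(7.36×10⁸/2.54×10¹¹)² = 3293 W/m².
For an isothermal sphere T⁴ = (1−a)S/(4σ) = 6.825×10⁹ K⁴.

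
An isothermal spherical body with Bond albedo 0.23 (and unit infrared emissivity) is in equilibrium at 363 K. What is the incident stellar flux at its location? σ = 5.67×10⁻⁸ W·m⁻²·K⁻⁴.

(1−a)S·πr² = σ·4πr²·T⁴ ⇒ S = 4σT⁴/(1−a).
S = 4·5.67×10⁻⁸·1.736×10¹⁰/0.770.

S ≈ 5110 W/m²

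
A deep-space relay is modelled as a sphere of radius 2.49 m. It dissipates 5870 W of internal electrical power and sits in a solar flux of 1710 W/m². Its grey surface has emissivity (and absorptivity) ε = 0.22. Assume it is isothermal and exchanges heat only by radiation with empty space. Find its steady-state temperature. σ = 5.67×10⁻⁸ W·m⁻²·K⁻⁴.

T ≈ 341 K

At steady state, absorbed solar power + internal power = radiated power.
Absorbed: α·S·A_cross = 0.22·1710·19.48 = 7328 W (cross-section πr²).
Total input = 7328 + 5870 = 13200 W.
Radiated: εσ·A_surf·T⁴ with A_surf = 4πr² = 77.91 m².
T⁴ = 13200/(0.22·5.67×10⁻⁸·77.91) = 1.358×10¹⁰ K⁴.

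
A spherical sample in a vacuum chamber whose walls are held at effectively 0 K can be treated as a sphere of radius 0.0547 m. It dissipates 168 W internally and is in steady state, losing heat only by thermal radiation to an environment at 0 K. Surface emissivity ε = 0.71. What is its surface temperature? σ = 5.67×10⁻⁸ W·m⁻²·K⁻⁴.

Steady state: internal power = radiated power, P = εσA T⁴.
Radiating area A = 4πr² = 0.03760 m².
T⁴ = P/(εσA) = 168/(0.71·5.67×10⁻⁸·0.03760) = 1.110×10¹¹ K⁴.
T = (1.110×10¹¹)^(1/4).

T ≈ 577 K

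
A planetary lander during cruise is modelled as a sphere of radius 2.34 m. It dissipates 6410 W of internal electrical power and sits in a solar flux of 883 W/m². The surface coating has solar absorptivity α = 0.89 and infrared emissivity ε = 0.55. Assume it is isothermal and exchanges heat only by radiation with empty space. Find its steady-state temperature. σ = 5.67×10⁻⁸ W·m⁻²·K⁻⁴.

At steady state, absorbed solar power + internal power = radiated power.
Absorbed: α·S·A_cross = 0.89·883·17.20 = 13520 W (cross-section πr²).
Total input = 13520 + 6410 = 19930 W.
Radiated: εσ·A_surf·T⁴ with A_surf = 4πr² = 68.81 m².
T⁴ = 19930/(0.55·5.67×10⁻⁸·68.81) = 9.287×10⁹ K⁴.

T ≈ 310 K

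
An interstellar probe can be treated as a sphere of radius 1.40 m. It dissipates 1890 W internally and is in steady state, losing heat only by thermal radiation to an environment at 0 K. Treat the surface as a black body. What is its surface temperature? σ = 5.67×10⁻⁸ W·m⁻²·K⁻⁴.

T ≈ 192 K

Steady state: internal power = radiated power, P = εσA T⁴.
Radiating area A = 4πr² = 24.63 m².
T⁴ = P/(εσA) = 1890/(1.0·5.67×10⁻⁸·24.63) = 1.353×10⁹ K⁴.
T = (1.353×10⁹)^(1/4).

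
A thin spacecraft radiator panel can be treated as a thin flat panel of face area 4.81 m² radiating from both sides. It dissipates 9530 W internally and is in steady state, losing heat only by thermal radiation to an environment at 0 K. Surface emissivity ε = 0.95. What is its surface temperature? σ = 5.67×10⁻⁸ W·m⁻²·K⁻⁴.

Steady state: internal power = radiated power, P = εσA T⁴.
Radiating area A = 2·4.81 = 9.620 m².
T⁴ = P/(εσA) = 9530/(0.95·5.67×10⁻⁸·9.620) = 1.839×10¹⁰ K⁴.
T = (1.839×10¹⁰)^(1/4).

T ≈ 368 K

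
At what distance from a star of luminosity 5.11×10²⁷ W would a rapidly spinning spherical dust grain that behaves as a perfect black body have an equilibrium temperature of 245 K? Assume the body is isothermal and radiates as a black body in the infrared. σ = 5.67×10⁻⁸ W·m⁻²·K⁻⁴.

For an isothermal black-emitting sphere, (1−a)S·πr² = σ·4πr²·T⁴ ⇒ S = 4σT⁴/(1−a).
S = 4·5.67×10⁻⁸·(245)⁴/1.00 = 817.2 W/m².
Flux falls as S = L/(4πd²), so d = √(L/(4πS)) = √(5.11×10²⁷/(4π·817.2)).

d ≈ 7.05×10¹¹ m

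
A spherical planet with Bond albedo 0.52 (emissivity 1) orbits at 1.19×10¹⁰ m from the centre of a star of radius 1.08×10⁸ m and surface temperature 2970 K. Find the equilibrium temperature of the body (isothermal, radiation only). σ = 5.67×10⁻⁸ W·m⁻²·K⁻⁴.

T ≈ 167 K

The star's surface emits σT_*⁴; at distance d the flux is S = σT_*⁴(R_*/d)².
S = 5.67×10⁻⁸·(2970)⁴·(1.08×10⁸/1.19×10¹⁰)² = 363.4 W/m².
For an isothermal sphere T⁴ = (1−a)S/(4σ) = 7.691×10⁸ K⁴.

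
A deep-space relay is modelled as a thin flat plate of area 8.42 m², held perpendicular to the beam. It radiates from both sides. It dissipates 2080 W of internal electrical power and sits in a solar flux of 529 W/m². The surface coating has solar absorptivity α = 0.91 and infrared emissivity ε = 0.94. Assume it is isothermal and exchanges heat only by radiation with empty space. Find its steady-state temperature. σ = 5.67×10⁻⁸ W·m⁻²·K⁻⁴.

At steady state, absorbed solar power + internal power = radiated power.
Absorbed: α·S·A_cross = 0.91·529·8.420 = 4053 W (cross-section A).
Total input = 4053 + 2080 = 6133 W.
Radiated: εσ·A_surf·T⁴ with A_surf = 2A = 16.84 m².
T⁴ = 6133/(0.94·5.67×10⁻⁸·16.84) = 6.833×10⁹ K⁴.

T ≈ 288 K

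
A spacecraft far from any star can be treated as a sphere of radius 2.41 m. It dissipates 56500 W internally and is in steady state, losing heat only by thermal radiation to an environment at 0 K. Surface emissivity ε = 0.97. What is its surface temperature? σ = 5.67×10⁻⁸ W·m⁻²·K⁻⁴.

Steady state: internal power = radiated power, P = εσA T⁴.
Radiating area A = 4πr² = 72.99 m².
T⁴ = P/(εσA) = 56500/(0.97·5.67×10⁻⁸·72.99) = 1.408×10¹⁰ K⁴.
T = (1.408×10¹⁰)^(1/4).

T ≈ 344 K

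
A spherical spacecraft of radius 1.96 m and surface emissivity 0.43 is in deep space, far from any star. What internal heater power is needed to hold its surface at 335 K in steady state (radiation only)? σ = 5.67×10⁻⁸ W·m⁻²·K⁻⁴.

P ≈ 14800 W

P = εσ·4πr²·T⁴.
4πr² = 48.27 m²; T⁴ = 1.259×10¹⁰ K⁴.
P = 0.43·5.67×10⁻⁸·48.27·1.259×10¹⁰.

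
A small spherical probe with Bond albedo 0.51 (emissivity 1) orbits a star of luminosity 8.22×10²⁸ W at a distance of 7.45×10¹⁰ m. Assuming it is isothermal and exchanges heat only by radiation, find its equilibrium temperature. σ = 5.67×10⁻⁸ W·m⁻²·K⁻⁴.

T ≈ 1260 K

First find the stellar flux at distance d: S = L/(4πd²) = 8.22×10²⁸/(4π·(7.45×10¹⁰)²) = 1.179×10⁶ W/m².
For an isothermal sphere, absorbed (1−a)S·πr² = emitted σ·4πr²·T⁴, so T⁴ = (1−a)S/(4σ).
T⁴ = 0.490·1.179×10⁶/(4·5.67×10⁻⁸) = 2.546×10¹² K⁴.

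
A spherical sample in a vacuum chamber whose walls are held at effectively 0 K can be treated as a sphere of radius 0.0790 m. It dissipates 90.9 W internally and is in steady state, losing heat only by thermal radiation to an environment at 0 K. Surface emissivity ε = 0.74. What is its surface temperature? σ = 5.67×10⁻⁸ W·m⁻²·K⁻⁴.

T ≈ 408 K

Steady state: internal power = radiated power, P = εσA T⁴.
Radiating area A = 4πr² = 0.07843 m².
T⁴ = P/(εσA) = 90.9/(0.74·5.67×10⁻⁸·0.07843) = 2.762×10¹⁰ K⁴.
T = (2.762×10¹⁰)^(1/4).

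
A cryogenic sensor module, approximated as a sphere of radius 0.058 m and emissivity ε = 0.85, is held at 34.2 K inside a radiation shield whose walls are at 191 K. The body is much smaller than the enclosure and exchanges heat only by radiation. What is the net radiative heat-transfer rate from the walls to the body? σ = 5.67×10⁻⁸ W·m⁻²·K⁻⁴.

For a small grey body in a large enclosure: P_net = εσA(T_body⁴ − T_wall⁴).
A = 4πr² = 0.04227 m²; T_body⁴ − T_wall⁴ = 1.368×10⁶ − 1.331×10⁹ = -1.329×10⁹ K⁴.
|P_net| = 0.85·5.67×10⁻⁸·0.04227·1.329×10⁹.

P_net ≈ 2.71 W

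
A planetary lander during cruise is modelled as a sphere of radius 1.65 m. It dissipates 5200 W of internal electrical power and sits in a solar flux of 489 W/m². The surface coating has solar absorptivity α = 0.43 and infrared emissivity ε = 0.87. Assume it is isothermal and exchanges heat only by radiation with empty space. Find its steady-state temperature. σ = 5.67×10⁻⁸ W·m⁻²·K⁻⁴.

T ≈ 254 K

At steady state, absorbed solar power + internal power = radiated power.
Absorbed: α·S·A_cross = 0.43·489·8.553 = 1798 W (cross-section πr²).
Total input = 1798 + 5200 = 6998 W.
Radiated: εσ·A_surf·T⁴ with A_surf = 4πr² = 34.21 m².
T⁴ = 6998/(0.87·5.67×10⁻⁸·34.21) = 4.147×10⁹ K⁴.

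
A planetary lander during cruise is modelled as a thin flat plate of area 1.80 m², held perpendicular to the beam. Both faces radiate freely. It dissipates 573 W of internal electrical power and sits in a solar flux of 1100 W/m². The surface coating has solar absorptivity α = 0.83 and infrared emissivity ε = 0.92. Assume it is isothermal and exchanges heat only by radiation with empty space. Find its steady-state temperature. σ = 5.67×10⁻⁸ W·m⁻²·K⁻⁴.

At steady state, absorbed solar power + internal power = radiated power.
Absorbed: α·S·A_cross = 0.83·1100·1.800 = 1643 W (cross-section A).
Total input = 1643 + 573 = 2216 W.
Radiated: εσ·A_surf·T⁴ with A_surf = 2A = 3.600 m².
T⁴ = 2216/(0.92·5.67×10⁻⁸·3.600) = 1.180×10¹⁰ K⁴.

T ≈ 330 K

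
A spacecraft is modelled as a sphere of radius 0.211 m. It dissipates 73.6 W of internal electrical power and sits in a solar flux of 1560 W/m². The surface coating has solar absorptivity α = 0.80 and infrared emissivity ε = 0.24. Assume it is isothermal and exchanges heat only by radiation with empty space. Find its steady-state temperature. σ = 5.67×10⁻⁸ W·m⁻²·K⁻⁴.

T ≈ 425 K

At steady state, absorbed solar power + internal power = radiated power.
Absorbed: α·S·A_cross = 0.80·1560·0.1399 = 174.6 W (cross-section πr²).
Total input = 174.6 + 73.6 = 248.2 W.
Radiated: εσ·A_surf·T⁴ with A_surf = 4πr² = 0.5595 m².
T⁴ = 248.2/(0.24·5.67×10⁻⁸·0.5595) = 3.260×10¹⁰ K⁴.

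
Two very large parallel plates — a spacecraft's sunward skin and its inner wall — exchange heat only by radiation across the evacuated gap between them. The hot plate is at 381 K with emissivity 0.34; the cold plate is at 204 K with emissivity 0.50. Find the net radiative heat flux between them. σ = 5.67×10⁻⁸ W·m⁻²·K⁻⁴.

For two infinite grey parallel plates, q = σ(T₁⁴ − T₂⁴)/(1/ε₁ + 1/ε₂ − 1).
T₁⁴ − T₂⁴ = 2.107×10¹⁰ − 1.732×10⁹ = 1.934×10¹⁰ K⁴.
1/ε₁ + 1/ε₂ − 1 = 2.941 + 2.000 − 1 = 3.941.
q = 5.67×10⁻⁸ × 1.934×10¹⁰ / 3.941.

q ≈ 278 W/m²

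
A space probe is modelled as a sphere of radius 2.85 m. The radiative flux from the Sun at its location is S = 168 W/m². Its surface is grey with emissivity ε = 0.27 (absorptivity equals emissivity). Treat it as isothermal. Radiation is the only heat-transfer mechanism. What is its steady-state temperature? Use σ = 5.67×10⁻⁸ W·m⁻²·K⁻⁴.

At equilibrium, absorbed power = emitted power.
Absorbing cross-section = πr² = 25.52 m²; emitting surface = 4πr² = 102.1 m² (ratio 4).
εS·A_cross = εσ·A_surf·T⁴  ⇒  T⁴ = S/(4σ)   (ε cancels).
T⁴ = 168/(4·5.67×10⁻⁸) = 7.407×10⁸ K⁴.
T = (7.407×10⁸)^(1/4).

T ≈ 165 K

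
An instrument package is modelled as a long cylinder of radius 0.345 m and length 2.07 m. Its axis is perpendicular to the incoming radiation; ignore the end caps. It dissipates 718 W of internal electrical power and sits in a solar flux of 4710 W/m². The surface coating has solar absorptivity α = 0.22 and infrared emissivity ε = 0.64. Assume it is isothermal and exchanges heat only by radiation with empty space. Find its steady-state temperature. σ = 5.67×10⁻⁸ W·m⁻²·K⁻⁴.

At steady state, absorbed solar power + internal power = radiated power.
Absorbed: α·S·A_cross = 0.22·4710·1.428 = 1480 W (cross-section 2rL).
Total input = 1480 + 718 = 2198 W.
Radiated: εσ·A_surf·T⁴ with A_surf = 2πrL = 4.487 m².
T⁴ = 2198/(0.64·5.67×10⁻⁸·4.487) = 1.350×10¹⁰ K⁴.

T ≈ 341 K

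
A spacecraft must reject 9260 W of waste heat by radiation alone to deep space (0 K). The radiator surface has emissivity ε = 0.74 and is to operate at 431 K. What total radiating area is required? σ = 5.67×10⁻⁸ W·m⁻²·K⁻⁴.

P = εσA T⁴ ⇒ A = P/(εσT⁴).
T⁴ = 3.451×10¹⁰ K⁴.
A = 9260/(0.74 × 5.67×10⁻⁸ × 3.451×10¹⁰).

A ≈ 6.40 m²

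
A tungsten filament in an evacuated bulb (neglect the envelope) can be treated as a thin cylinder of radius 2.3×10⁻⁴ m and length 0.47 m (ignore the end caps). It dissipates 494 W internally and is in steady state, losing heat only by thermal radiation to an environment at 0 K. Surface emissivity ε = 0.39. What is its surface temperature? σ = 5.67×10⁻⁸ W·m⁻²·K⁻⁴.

Steady state: internal power = radiated power, P = εσA T⁴.
Radiating area A = 2πrL = 6.792×10⁻⁴ m².
T⁴ = P/(εσA) = 494/(0.39·5.67×10⁻⁸·6.792×10⁻⁴) = 3.289×10¹³ K⁴.
T = (3.289×10¹³)^(1/4).

T ≈ 2390 K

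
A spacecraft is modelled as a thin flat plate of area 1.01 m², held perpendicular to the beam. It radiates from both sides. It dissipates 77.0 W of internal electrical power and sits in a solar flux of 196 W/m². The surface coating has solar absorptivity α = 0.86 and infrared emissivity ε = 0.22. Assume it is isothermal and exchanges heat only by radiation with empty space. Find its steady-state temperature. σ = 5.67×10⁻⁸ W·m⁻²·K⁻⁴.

At steady state, absorbed solar power + internal power = radiated power.
Absorbed: α·S·A_cross = 0.86·196·1.010 = 170.2 W (cross-section A).
Total input = 170.2 + 77.0 = 247.2 W.
Radiated: εσ·A_surf·T⁴ with A_surf = 2A = 2.020 m².
T⁴ = 247.2/(0.22·5.67×10⁻⁸·2.020) = 9.812×10⁹ K⁴.

T ≈ 315 K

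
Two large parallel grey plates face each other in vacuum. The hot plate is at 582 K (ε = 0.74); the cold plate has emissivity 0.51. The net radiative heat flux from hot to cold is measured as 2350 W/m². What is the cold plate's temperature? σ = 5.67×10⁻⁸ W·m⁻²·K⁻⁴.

q = σ(T₁⁴ − T₂⁴)/(1/ε₁ + 1/ε₂ − 1); denominator = 2.312.
T₂⁴ = T₁⁴ − q·(1/ε₁+1/ε₂−1)/σ = 1.147×10¹¹ − 2350·2.312/5.67×10⁻⁸
    = 1.890×10¹⁰ K⁴.

T₂ ≈ 371 K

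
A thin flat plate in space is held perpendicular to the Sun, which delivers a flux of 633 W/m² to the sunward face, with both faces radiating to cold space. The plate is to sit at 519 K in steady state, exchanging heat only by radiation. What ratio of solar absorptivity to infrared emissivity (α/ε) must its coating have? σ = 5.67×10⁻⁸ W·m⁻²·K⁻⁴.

Balance: αS·A = εσ·2A·T⁴ ⇒ α/ε = 2σT⁴/S.
α/ε = 2·5.67×10⁻⁸·(519)⁴/633 = 2·5.67×10⁻⁸·7.256×10¹⁰/633.

α/ε ≈ 13.0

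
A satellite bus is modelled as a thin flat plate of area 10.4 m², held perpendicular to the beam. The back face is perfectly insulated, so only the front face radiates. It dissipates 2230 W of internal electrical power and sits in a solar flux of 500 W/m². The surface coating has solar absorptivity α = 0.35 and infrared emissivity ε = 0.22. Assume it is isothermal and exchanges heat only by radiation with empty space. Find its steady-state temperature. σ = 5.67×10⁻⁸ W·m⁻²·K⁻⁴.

At steady state, absorbed solar power + internal power = radiated power.
Absorbed: α·S·A_cross = 0.35·500·10.40 = 1820 W (cross-section A).
Total input = 1820 + 2230 = 4050 W.
Radiated: εσ·A_surf·T⁴ with A_surf = A = 10.40 m².
T⁴ = 4050/(0.22·5.67×10⁻⁸·10.40) = 3.122×10¹⁰ K⁴.

T ≈ 420 K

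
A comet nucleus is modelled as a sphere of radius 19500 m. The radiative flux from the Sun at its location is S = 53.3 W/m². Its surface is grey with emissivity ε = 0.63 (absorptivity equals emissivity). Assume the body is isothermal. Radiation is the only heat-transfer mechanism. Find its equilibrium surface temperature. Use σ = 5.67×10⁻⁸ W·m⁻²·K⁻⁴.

At equilibrium, absorbed power = emitted power.
Absorbing cross-section = πr² = 1.195×10⁹ m²; emitting surface = 4πr² = 4.778×10⁹ m² (ratio 4).
εS·A_cross = εσ·A_surf·T⁴  ⇒  T⁴ = S/(4σ)   (ε cancels).
T⁴ = 53.3/(4·5.67×10⁻⁸) = 2.350×10⁸ K⁴.
T = (2.350×10⁸)^(1/4).

T ≈ 124 K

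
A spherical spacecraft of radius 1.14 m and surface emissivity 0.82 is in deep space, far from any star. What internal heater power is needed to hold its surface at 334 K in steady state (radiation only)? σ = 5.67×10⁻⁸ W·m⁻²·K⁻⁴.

P = εσ·4πr²·T⁴.
4πr² = 16.33 m²; T⁴ = 1.244×10¹⁰ K⁴.
P = 0.82·5.67×10⁻⁸·16.33·1.244×10¹⁰.

P ≈ 9450 W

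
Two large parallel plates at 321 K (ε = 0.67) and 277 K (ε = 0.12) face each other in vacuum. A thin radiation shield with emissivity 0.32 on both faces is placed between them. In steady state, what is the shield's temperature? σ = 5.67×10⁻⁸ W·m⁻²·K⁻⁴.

T_s ≈ 311 K

In steady state the net flux on the hot side equals that on the cold side.
σ(T₁⁴−T_s⁴)/D₁ = σ(T_s⁴−T₂⁴)/D₂, with D₁ = 1/ε₁+1/ε_s−1 = 3.618, D₂ = 1/ε_s+1/ε₂−1 = 10.46.
Solve for T_s⁴: T_s⁴ = (D₂·T₁⁴ + D₁·T₂⁴)/(D₁+D₂) = 9.402×10⁹ K⁴.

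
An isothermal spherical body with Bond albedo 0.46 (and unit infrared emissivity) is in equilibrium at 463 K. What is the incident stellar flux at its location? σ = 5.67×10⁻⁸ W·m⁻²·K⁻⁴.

(1−a)S·πr² = σ·4πr²·T⁴ ⇒ S = 4σT⁴/(1−a).
S = 4·5.67×10⁻⁸·4.595×10¹⁰/0.540.

S ≈ 19300 W/m²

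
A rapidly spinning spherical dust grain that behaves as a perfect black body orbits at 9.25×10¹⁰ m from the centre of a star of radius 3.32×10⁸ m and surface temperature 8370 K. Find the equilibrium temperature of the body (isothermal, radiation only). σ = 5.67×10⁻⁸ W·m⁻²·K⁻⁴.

The star's surface emits σT_*⁴; at distance d the flux is S = σT_*⁴(R_*/d)².
S = 5.67×10⁻⁸·(8370)⁴·(3.32×10⁸/9.25×10¹⁰)² = 3585 W/m².
For an isothermal sphere T⁴ = (1−a)S/(4σ) = 1.581×10¹⁰ K⁴.

T ≈ 355 K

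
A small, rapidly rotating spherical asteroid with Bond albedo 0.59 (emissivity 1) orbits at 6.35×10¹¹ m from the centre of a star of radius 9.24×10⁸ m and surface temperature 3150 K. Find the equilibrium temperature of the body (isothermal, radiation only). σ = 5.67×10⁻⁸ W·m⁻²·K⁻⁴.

T ≈ 68.0 K

The star's surface emits σT_*⁴; at distance d the flux is S = σT_*⁴(R_*/d)².
S = 5.67×10⁻⁸·(3150)⁴·(9.24×10⁸/6.35×10¹¹)² = 11.82 W/m².
For an isothermal sphere T⁴ = (1−a)S/(4σ) = 2.137×10⁷ K⁴.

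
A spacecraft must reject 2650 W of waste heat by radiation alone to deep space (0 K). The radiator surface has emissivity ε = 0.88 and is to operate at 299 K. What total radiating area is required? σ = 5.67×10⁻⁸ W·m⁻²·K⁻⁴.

P = εσA T⁴ ⇒ A = P/(εσT⁴).
T⁴ = 7.993×10⁹ K⁴.
A = 2650/(0.88 × 5.67×10⁻⁸ × 7.993×10⁹).

A ≈ 6.65 m²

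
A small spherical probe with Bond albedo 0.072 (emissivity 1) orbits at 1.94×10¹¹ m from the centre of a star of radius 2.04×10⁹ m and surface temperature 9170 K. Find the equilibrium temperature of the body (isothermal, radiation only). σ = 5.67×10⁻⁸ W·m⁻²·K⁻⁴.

The star's surface emits σT_*⁴; at distance d the flux is S = σT_*⁴(R_*/d)².
S = 5.67×10⁻⁸·(9170)⁴·(2.04×10⁹/1.94×10¹¹)² = 44330 W/m².
For an isothermal sphere T⁴ = (1−a)S/(4σ) = 1.814×10¹¹ K⁴.

T ≈ 653 K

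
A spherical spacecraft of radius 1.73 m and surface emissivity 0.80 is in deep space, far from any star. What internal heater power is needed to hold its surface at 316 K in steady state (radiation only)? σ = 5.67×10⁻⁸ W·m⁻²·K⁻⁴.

P ≈ 17000 W

P = εσ·4πr²·T⁴.
4πr² = 37.61 m²; T⁴ = 9.971×10⁹ K⁴.
P = 0.80·5.67×10⁻⁸·37.61·9.971×10⁹.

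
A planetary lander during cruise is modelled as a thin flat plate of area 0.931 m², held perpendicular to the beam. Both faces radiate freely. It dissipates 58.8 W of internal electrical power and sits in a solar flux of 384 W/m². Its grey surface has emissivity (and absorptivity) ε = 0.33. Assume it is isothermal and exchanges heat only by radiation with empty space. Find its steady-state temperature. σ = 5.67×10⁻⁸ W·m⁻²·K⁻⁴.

T ≈ 267 K

At steady state, absorbed solar power + internal power = radiated power.
Absorbed: α·S·A_cross = 0.33·384·0.9310 = 118.0 W (cross-section A).
Total input = 118.0 + 58.8 = 176.8 W.
Radiated: εσ·A_surf·T⁴ with A_surf = 2A = 1.862 m².
T⁴ = 176.8/(0.33·5.67×10⁻⁸·1.862) = 5.074×10⁹ K⁴.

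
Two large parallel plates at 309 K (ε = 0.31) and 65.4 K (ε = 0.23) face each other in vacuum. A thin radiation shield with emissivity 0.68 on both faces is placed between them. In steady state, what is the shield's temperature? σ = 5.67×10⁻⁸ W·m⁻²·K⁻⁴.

In steady state the net flux on the hot side equals that on the cold side.
σ(T₁⁴−T_s⁴)/D₁ = σ(T_s⁴−T₂⁴)/D₂, with D₁ = 1/ε₁+1/ε_s−1 = 3.696, D₂ = 1/ε_s+1/ε₂−1 = 4.818.
Solve for T_s⁴: T_s⁴ = (D₂·T₁⁴ + D₁·T₂⁴)/(D₁+D₂) = 5.167×10⁹ K⁴.

T_s ≈ 268 K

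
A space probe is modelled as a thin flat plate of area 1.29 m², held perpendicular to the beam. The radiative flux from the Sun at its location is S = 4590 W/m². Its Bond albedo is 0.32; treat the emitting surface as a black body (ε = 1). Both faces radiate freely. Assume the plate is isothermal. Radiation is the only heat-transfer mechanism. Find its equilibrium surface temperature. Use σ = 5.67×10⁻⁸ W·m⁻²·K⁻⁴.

At equilibrium, absorbed power = emitted power.
Absorbing cross-section = A = 1.290 m²; emitting surface = 2A = 2.580 m² (ratio 2).
(1−a)S·A_cross = εσ·A_surf·T⁴  ⇒  T⁴ = (1−a)S/(2σ).
T⁴ = 0.680·4590/(2·5.67×10⁻⁸) = 2.752×10¹⁰ K⁴.
T = (2.752×10¹⁰)^(1/4).

T ≈ 407 K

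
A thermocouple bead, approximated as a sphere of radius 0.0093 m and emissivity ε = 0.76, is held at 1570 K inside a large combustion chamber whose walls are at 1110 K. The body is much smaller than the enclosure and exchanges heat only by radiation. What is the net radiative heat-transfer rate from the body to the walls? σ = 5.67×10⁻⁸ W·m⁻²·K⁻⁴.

For a small grey body in a large enclosure: P_net = εσA(T_body⁴ − T_wall⁴).
A = 4πr² = 0.001087 m²; T_body⁴ − T_wall⁴ = 6.076×10¹² − 1.518×10¹² = 4.558×10¹² K⁴.
|P_net| = 0.76·5.67×10⁻⁸·0.001087·4.558×10¹².

P_net ≈ 213 W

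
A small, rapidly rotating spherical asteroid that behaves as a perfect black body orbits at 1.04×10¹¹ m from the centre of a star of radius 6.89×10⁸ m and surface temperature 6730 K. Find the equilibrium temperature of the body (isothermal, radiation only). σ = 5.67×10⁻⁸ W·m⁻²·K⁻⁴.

The star's surface emits σT_*⁴; at distance d the flux is S = σT_*⁴(R_*/d)².
S = 5.67×10⁻⁸·(6730)⁴·(6.89×10⁸/1.04×10¹¹)² = 5105 W/m².
For an isothermal sphere T⁴ = (1−a)S/(4σ) = 2.251×10¹⁰ K⁴.

T ≈ 387 K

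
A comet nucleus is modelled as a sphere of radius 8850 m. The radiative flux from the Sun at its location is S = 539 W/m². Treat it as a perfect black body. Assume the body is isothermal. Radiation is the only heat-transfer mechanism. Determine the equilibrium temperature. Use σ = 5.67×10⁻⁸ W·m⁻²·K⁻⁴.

At equilibrium, absorbed power = emitted power.
Absorbing cross-section = πr² = 2.461×10⁸ m²; emitting surface = 4πr² = 9.842×10⁸ m² (ratio 4).
S·A_cross = εσ·A_surf·T⁴  ⇒  T⁴ = S/(4σ).
T⁴ = 1.00·539/(4·5.67×10⁻⁸) = 2.377×10⁹ K⁴.
T = (2.377×10⁹)^(1/4).

T ≈ 221 K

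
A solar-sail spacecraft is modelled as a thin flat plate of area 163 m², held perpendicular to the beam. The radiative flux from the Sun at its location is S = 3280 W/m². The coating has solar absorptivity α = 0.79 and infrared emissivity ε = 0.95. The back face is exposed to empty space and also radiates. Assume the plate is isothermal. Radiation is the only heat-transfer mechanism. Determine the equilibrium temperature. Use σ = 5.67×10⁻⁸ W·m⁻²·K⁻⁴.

At equilibrium, absorbed power = emitted power.
Absorbing cross-section = A = 163.0 m²; emitting surface = 2A = 326.0 m² (ratio 2).
αS·A_cross = εσ·A_surf·T⁴  ⇒  T⁴ = αS/(ε·2σ).
T⁴ = 0.790·3280/(0.95·2·5.67×10⁻⁸) = 2.405×10¹⁰ K⁴.
T = (2.405×10¹⁰)^(1/4).

T ≈ 394 K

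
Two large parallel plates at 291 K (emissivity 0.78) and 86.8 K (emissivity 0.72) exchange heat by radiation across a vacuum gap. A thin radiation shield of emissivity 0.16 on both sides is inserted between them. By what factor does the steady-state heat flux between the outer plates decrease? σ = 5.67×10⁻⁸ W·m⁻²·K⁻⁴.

factor ≈ 7.88

Without shield: q₀ = σΔ(T⁴)/(1/ε₁+1/ε₂−1) with denominator 1.671.
With shield the two gaps are in series; the resistances add: (1/ε₁+1/ε_s−1)+(1/ε_s+1/ε₂−1) = 6.532+6.639 = 13.17.
Heat-flux ratio q₀/q = 13.17/1.671.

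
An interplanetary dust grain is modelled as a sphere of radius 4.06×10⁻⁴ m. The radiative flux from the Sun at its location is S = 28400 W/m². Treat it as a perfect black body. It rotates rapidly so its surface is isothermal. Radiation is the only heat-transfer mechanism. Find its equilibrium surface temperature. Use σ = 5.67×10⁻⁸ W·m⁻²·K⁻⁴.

T ≈ 595 K

At equilibrium, absorbed power = emitted power.
Absorbing cross-section = πr² = 5.178×10⁻⁷ m²; emitting surface = 4πr² = 2.071×10⁻⁶ m² (ratio 4).
S·A_cross = εσ·A_surf·T⁴  ⇒  T⁴ = S/(4σ).
T⁴ = 1.00·28400/(4·5.67×10⁻⁸) = 1.252×10¹¹ K⁴.
T = (1.252×10¹¹)^(1/4).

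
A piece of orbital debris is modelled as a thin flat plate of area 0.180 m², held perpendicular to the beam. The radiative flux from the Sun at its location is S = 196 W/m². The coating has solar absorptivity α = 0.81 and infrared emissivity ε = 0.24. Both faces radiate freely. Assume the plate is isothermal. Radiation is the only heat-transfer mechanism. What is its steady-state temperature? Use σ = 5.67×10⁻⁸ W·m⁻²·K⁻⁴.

T ≈ 276 K

At equilibrium, absorbed power = emitted power.
Absorbing cross-section = A = 0.1800 m²; emitting surface = 2A = 0.3600 m² (ratio 2).
αS·A_cross = εσ·A_surf·T⁴  ⇒  T⁴ = αS/(ε·2σ).
T⁴ = 0.810·196/(0.24·2·5.67×10⁻⁸) = 5.833×10⁹ K⁴.
T = (5.833×10⁹)^(1/4).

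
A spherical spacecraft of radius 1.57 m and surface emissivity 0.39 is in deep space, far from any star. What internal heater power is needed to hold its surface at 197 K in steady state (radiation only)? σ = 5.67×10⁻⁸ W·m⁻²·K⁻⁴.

P = εσ·4πr²·T⁴.
4πr² = 30.97 m²; T⁴ = 1.506×10⁹ K⁴.
P = 0.39·5.67×10⁻⁸·30.97·1.506×10⁹.

P ≈ 1030 W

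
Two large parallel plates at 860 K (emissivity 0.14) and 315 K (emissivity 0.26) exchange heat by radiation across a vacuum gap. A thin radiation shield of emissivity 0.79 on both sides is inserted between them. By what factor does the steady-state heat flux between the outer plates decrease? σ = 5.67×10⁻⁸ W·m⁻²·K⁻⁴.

Without shield: q₀ = σΔ(T⁴)/(1/ε₁+1/ε₂−1) with denominator 9.989.
With shield the two gaps are in series; the resistances add: (1/ε₁+1/ε_s−1)+(1/ε_s+1/ε₂−1) = 7.409+4.112 = 11.52.
Heat-flux ratio q₀/q = 11.52/9.989.

factor ≈ 1.15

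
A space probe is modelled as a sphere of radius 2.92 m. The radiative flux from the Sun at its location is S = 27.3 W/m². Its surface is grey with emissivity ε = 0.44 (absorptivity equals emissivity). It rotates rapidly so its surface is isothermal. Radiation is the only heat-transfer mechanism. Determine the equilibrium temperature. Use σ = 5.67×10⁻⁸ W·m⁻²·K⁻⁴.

At equilibrium, absorbed power = emitted power.
Absorbing cross-section = πr² = 26.79 m²; emitting surface = 4πr² = 107.1 m² (ratio 4).
εS·A_cross = εσ·A_surf·T⁴  ⇒  T⁴ = S/(4σ)   (ε cancels).
T⁴ = 27.3/(4·5.67×10⁻⁸) = 1.204×10⁸ K⁴.
T = (1.204×10⁸)^(1/4).

T ≈ 105 K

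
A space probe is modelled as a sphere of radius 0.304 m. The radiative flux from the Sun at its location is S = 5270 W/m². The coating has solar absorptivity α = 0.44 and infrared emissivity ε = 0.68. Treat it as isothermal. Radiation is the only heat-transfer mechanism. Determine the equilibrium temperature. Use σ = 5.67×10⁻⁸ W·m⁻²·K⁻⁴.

T ≈ 350 K

At equilibrium, absorbed power = emitted power.
Absorbing cross-section = πr² = 0.2903 m²; emitting surface = 4πr² = 1.161 m² (ratio 4).
αS·A_cross = εσ·A_surf·T⁴  ⇒  T⁴ = αS/(ε·4σ).
T⁴ = 0.440·5270/(0.68·4·5.67×10⁻⁸) = 1.504×10¹⁰ K⁴.
T = (1.504×10¹⁰)^(1/4).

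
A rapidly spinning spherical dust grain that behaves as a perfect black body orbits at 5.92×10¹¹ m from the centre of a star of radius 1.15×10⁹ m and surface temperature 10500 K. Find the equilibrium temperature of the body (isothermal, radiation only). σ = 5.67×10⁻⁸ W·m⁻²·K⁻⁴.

T ≈ 327 K

The star's surface emits σT_*⁴; at distance d the flux is S = σT_*⁴(R_*/d)².
S = 5.67×10⁻⁸·(10500)⁴·(1.15×10⁹/5.92×10¹¹)² = 2601 W/m².
For an isothermal sphere T⁴ = (1−a)S/(4σ) = 1.147×10¹⁰ K⁴.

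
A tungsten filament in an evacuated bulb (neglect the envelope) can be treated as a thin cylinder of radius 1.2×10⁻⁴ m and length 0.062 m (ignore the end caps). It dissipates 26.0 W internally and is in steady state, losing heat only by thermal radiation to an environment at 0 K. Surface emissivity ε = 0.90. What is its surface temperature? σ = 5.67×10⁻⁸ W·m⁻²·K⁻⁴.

T ≈ 1820 K

Steady state: internal power = radiated power, P = εσA T⁴.
Radiating area A = 2πrL = 4.675×10⁻⁵ m².
T⁴ = P/(εσA) = 26.0/(0.90·5.67×10⁻⁸·4.675×10⁻⁵) = 1.090×10¹³ K⁴.
T = (1.090×10¹³)^(1/4).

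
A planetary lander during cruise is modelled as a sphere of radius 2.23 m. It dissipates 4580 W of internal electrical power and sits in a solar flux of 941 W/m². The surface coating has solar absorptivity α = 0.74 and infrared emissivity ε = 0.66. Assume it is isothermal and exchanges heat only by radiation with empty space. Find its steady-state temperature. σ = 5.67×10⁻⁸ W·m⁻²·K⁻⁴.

T ≈ 285 K

At steady state, absorbed solar power + internal power = radiated power.
Absorbed: α·S·A_cross = 0.74·941·15.62 = 10880 W (cross-section πr²).
Total input = 10880 + 4580 = 15460 W.
Radiated: εσ·A_surf·T⁴ with A_surf = 4πr² = 62.49 m².
T⁴ = 15460/(0.66·5.67×10⁻⁸·62.49) = 6.610×10⁹ K⁴.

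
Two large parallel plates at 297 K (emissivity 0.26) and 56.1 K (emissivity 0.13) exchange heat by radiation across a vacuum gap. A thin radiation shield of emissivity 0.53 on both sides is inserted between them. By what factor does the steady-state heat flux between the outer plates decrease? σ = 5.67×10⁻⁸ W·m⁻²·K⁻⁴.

factor ≈ 1.26

Without shield: q₀ = σΔ(T⁴)/(1/ε₁+1/ε₂−1) with denominator 10.54.
With shield the two gaps are in series; the resistances add: (1/ε₁+1/ε_s−1)+(1/ε_s+1/ε₂−1) = 4.733+8.579 = 13.31.
Heat-flux ratio q₀/q = 13.31/10.54.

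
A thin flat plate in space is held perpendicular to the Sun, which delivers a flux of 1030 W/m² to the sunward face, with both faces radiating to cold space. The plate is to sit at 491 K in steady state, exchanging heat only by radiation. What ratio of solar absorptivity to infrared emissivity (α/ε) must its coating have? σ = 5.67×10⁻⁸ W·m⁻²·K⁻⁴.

α/ε ≈ 6.40

Balance: αS·A = εσ·2A·T⁴ ⇒ α/ε = 2σT⁴/S.
α/ε = 2·5.67×10⁻⁸·(491)⁴/1030 = 2·5.67×10⁻⁸·5.812×10¹⁰/1030.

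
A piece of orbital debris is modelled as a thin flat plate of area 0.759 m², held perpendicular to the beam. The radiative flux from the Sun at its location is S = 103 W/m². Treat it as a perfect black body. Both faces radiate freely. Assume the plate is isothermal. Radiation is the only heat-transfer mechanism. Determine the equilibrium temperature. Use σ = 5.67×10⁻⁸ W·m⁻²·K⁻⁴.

T ≈ 174 K

At equilibrium, absorbed power = emitted power.
Absorbing cross-section = A = 0.7590 m²; emitting surface = 2A = 1.518 m² (ratio 2).
S·A_cross = εσ·A_surf·T⁴  ⇒  T⁴ = S/(2σ).
T⁴ = 1.00·103/(2·5.67×10⁻⁸) = 9.083×10⁸ K⁴.
T = (9.083×10⁸)^(1/4).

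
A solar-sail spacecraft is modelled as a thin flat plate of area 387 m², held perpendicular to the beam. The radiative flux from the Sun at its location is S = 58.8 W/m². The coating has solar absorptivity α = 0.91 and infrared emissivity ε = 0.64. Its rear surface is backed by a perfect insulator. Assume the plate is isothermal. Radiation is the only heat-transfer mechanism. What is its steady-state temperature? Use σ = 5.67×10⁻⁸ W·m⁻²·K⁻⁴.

T ≈ 196 K

At equilibrium, absorbed power = emitted power.
Absorbing cross-section = A = 387.0 m²; emitting surface = A = 387.0 m² (ratio 1).
αS·A_cross = εσ·A_surf·T⁴  ⇒  T⁴ = αS/(ε·1σ).
T⁴ = 0.910·58.8/(0.64·1·5.67×10⁻⁸) = 1.475×10⁹ K⁴.
T = (1.475×10⁹)^(1/4).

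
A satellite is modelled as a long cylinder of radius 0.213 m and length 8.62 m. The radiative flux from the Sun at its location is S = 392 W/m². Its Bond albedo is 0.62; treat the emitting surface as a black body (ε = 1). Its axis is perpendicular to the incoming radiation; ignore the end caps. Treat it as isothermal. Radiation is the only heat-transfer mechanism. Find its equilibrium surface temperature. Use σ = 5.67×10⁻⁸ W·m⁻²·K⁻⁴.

T ≈ 170 K

At equilibrium, absorbed power = emitted power.
Absorbing cross-section = 2rL = 3.672 m²; emitting surface = 2πrL = 11.54 m² (ratio π).
(1−a)S·A_cross = εσ·A_surf·T⁴  ⇒  T⁴ = (1−a)S/(πσ).
T⁴ = 0.380·392/(π·5.67×10⁻⁸) = 8.363×10⁸ K⁴.
T = (8.363×10⁸)^(1/4).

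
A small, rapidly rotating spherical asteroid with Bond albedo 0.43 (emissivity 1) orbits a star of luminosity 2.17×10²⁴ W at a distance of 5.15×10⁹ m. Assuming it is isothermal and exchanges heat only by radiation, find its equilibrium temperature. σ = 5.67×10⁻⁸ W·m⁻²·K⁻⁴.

T ≈ 358 K

First find the stellar flux at distance d: S = L/(4πd²) = 2.17×10²⁴/(4π·(5.15×10⁹)²) = 6511 W/m².
For an isothermal sphere, absorbed (1−a)S·πr² = emitted σ·4πr²·T⁴, so T⁴ = (1−a)S/(4σ).
T⁴ = 0.570·6511/(4·5.67×10⁻⁸) = 1.636×10¹⁰ K⁴.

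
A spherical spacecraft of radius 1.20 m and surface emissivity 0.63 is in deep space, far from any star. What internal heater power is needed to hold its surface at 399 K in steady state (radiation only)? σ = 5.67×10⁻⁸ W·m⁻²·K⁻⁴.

P ≈ 16400 W

P = εσ·4πr²·T⁴.
4πr² = 18.10 m²; T⁴ = 2.534×10¹⁰ K⁴.
P = 0.63·5.67×10⁻⁸·18.10·2.534×10¹⁰.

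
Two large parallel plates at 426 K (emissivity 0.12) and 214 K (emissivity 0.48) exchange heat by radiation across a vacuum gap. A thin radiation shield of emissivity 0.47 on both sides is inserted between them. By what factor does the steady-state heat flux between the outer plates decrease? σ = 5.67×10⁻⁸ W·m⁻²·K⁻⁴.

factor ≈ 1.35

Without shield: q₀ = σΔ(T⁴)/(1/ε₁+1/ε₂−1) with denominator 9.417.
With shield the two gaps are in series; the resistances add: (1/ε₁+1/ε_s−1)+(1/ε_s+1/ε₂−1) = 9.461+3.211 = 12.67.
Heat-flux ratio q₀/q = 12.67/9.417.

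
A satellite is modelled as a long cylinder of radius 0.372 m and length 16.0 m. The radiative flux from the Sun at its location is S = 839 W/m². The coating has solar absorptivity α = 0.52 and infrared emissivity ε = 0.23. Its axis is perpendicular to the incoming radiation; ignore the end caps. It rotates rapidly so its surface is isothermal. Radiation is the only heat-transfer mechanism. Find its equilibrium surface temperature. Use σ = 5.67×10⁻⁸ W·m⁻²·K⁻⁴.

T ≈ 321 K

At equilibrium, absorbed power = emitted power.
Absorbing cross-section = 2rL = 11.90 m²; emitting surface = 2πrL = 37.40 m² (ratio π).
αS·A_cross = εσ·A_surf·T⁴  ⇒  T⁴ = αS/(ε·πσ).
T⁴ = 0.520·839/(0.23·π·5.67×10⁻⁸) = 1.065×10¹⁰ K⁴.
T = (1.065×10¹⁰)^(1/4).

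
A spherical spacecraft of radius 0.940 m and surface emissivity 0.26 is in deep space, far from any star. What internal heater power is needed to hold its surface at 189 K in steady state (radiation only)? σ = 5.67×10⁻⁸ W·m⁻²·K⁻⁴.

P = εσ·4πr²·T⁴.
4πr² = 11.10 m²; T⁴ = 1.276×10⁹ K⁴.
P = 0.26·5.67×10⁻⁸·11.10·1.276×10⁹.

P ≈ 209 W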